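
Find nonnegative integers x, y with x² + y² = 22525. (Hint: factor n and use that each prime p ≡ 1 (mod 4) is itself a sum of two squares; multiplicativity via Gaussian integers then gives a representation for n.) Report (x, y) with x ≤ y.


Step 1: Factor n = 22525 = 5^2 · 17 · 53.
Step 2: Check the mod-4 condition on each prime factor: 5 ≡ 1 (mod 4), exponent 2; 17 ≡ 1 (mod 4), exponent 1; 53 ≡ 1 (mod 4), exponent 1.
All primes ≡ 3 (mod 4) appear to even exponent (or don't appear), so by the two-squares theorem n IS expressible as a sum of two squares.
Step 3: Build a representation. Group n = k² · m with k = 5 and m = 17 · 53 = 901 (a product of primes ≡ 1 (mod 4)); a representation of m scales to one of n via (k·x)² + (k·y)² = k²(x² + y²). Each prime p ≡ 1 (mod 4) is itself a sum of two squares; find a² by testing p − a² for a perfect square:
  17: 17 − 1² = 16 = 4² ⇒ 17 = 1² + 4².
  53: 53 − 1² = 52, 53 − 2² = 49 = 7² ⇒ 53 = 2² + 7².
  Combine using the Brahmagupta–Fibonacci identity (a² + b²)(c² + d²) = (ac − bd)² + (ad + bc)² = (ac + bd)² + (ad − bc)²:
  17 · 53 = 901: from (1² + 4²)(2² + 7²), take (1·2 − 4·7, 1·7 + 4·2) = (2 − 28, 7 + 8) = (-26, 15); dropping signs (only squares matter) gives (26, 15); check 26² + 15² = 676 + 225 = 901 ✓.
  Scale by k = 5: (5·26, 5·15) = (130, 75).
Step 4: Order so x ≤ y and verify: 75² + 130² = 5625 + 16900 = 22525 = n. ✓

n = 22525 = 75² + 130² (one valid representation with x ≤ y).


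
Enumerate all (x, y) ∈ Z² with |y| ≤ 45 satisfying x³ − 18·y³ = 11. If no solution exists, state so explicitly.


The equation is x³ - 18y³ = 11. For fixed y, x³ = 18·y³ + 11, so a solution requires the RHS to be a perfect cube.
Strategy: iterate y from -45 to 45, compute RHS = 18·y³ + 11, and check whether it is a (positive or negative) perfect cube.
Check small values of y:
  y = 0: RHS = 11 is not a perfect cube.
  y = 1: RHS = 29 is not a perfect cube.
  y = -1: RHS = -7 is not a perfect cube.
  y = 2: RHS = 155 is not a perfect cube.
  y = -2: RHS = -133 is not a perfect cube.
  y = 3: RHS = 497 is not a perfect cube.
  y = -3: RHS = -475 is not a perfect cube.
Continuing the search up to |y| = 45 finds no solutions either.
No (x, y) in the scanned range satisfies the equation.

No integer solutions with |y| ≤ 45.


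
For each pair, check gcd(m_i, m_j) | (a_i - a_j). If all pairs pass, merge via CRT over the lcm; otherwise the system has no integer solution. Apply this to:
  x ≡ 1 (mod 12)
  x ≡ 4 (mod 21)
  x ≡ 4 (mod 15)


Moduli 12, 21, 15 are not pairwise coprime, so CRT works modulo lcm(m_i) when all pairwise compatibility conditions hold.
Pairwise compatibility: gcd(m_i, m_j) must divide a_i - a_j for every pair.
Merge one congruence at a time:
  Start: x ≡ 1 (mod 12).
  Combine with x ≡ 4 (mod 21): gcd(12, 21) = 3; 4 - 1 = 3, which IS divisible by 3, so compatible.
    Write x = 1 + 12·t and substitute into x ≡ 4 (mod 21): 12·t ≡ 4 − 1 = 3 (mod 21).
    Divide the congruence (and modulus) by g = 3: 4·t ≡ 1 (mod 7).
    The inverse of 4 mod 7 is 2 (since 4·2 = 8 = 1·7 + 1), so t ≡ 2·1 = 2 ≡ 2 (mod 7).
    Then x = 1 + 12·2 = 25, valid modulo lcm(12, 21) = 84: x ≡ 25 (mod 84).
  Combine with x ≡ 4 (mod 15): gcd(84, 15) = 3; 4 - 25 = -21, which IS divisible by 3, so compatible.
    Write x = 25 + 84·t and substitute into x ≡ 4 (mod 15): 84·t ≡ 4 − 25 = -21 (mod 15).
    Divide the congruence (and modulus) by g = 3: 28·t ≡ -7 (mod 5).
    Reduce coefficients mod 5: 3·t ≡ 3 (mod 5).
    The inverse of 3 mod 5 is 2 (since 3·2 = 6 = 1·5 + 1), so t ≡ 2·3 = 6 ≡ 1 (mod 5).
    Then x = 25 + 84·1 = 109, valid modulo lcm(84, 15) = 420: x ≡ 109 (mod 420).
Verify: 109 mod 12 = 1, 109 mod 21 = 4, 109 mod 15 = 4.

x ≡ 109 (mod 420).


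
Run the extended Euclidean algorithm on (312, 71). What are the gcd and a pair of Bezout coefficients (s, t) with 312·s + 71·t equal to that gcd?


Euclidean algorithm on (312, 71) — divide until remainder is 0:
  312 = 4 · 71 + 28
  71 = 2 · 28 + 15
  28 = 1 · 15 + 13
  15 = 1 · 13 + 2
  13 = 6 · 2 + 1
  2 = 2 · 1 + 0
gcd(312, 71) = 1.
Track Bezout coefficients alongside the remainders: start with r₀ = 312 = a·1 + b·0 (s = 1, t = 0) and r₁ = 71 = a·0 + b·1 (s = 0, t = 1); each new remainder r_{k+1} = r_{k-1} − q_k·r_k inherits s_{k+1} = s_{k-1} − q_k·s_k, t_{k+1} = t_{k-1} − q_k·t_k, so r_k = a·s_k + b·t_k at every step:
  q = 4: r = 28, s = 1 − 4·0 = 1, t = 0 − 4·1 = -4  (check: 312·1 + 71·(-4) = 28)
  q = 2: r = 15, s = 0 − 2·1 = -2, t = 1 − 2·(-4) = 9  (check: 312·(-2) + 71·9 = 15)
  q = 1: r = 13, s = 1 − 1·(-2) = 3, t = -4 − 1·9 = -13  (check: 312·3 + 71·(-13) = 13)
  q = 1: r = 2, s = -2 − 1·3 = -5, t = 9 − 1·(-13) = 22  (check: 312·(-5) + 71·22 = 2)
  q = 6: r = 1, s = 3 − 6·(-5) = 33, t = -13 − 6·22 = -145  (check: 312·33 + 71·(-145) = 1)
The row with r = 1 (the gcd) gives the Bezout coefficients s = 33, t = -145.
Result: 312 · (33) + 71 · (-145) = 1.

gcd(312, 71) = 1; s = 33, t = -145 (check: 312·33 + 71·(-145) = 1).


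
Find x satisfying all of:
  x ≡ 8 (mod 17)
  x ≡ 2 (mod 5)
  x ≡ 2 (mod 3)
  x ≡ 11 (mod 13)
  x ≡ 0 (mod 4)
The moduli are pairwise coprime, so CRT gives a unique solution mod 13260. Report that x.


Product of moduli M = 17 · 5 · 3 · 13 · 4 = 13260.
Merge one congruence at a time:
  Start: x ≡ 8 (mod 17).
  Combine with x ≡ 2 (mod 5); new modulus lcm = 85.
    Write x = 8 + 17·t and substitute into x ≡ 2 (mod 5): 17·t ≡ 2 − 8 = -6 (mod 5).
    Reduce coefficients mod 5: 2·t ≡ 4 (mod 5).
    The inverse of 2 mod 5 is 3 (since 2·3 = 6 = 1·5 + 1), so t ≡ 3·4 = 12 ≡ 2 (mod 5).
    Then x = 8 + 17·2 = 42, valid modulo lcm(17, 5) = 85: x ≡ 42 (mod 85).
  Combine with x ≡ 2 (mod 3); new modulus lcm = 255.
    Write x = 42 + 85·t and substitute into x ≡ 2 (mod 3): 85·t ≡ 2 − 42 = -40 (mod 3).
    Reduce coefficients mod 3: 1·t ≡ 2 (mod 3).
    So t ≡ 2 (mod 3).
    Then x = 42 + 85·2 = 212, valid modulo lcm(85, 3) = 255: x ≡ 212 (mod 255).
  Combine with x ≡ 11 (mod 13); new modulus lcm = 3315.
    Write x = 212 + 255·t and substitute into x ≡ 11 (mod 13): 255·t ≡ 11 − 212 = -201 (mod 13).
    Reduce coefficients mod 13: 8·t ≡ 7 (mod 13).
    The inverse of 8 mod 13 is 5 (since 8·5 = 40 = 3·13 + 1), so t ≡ 5·7 = 35 ≡ 9 (mod 13).
    Then x = 212 + 255·9 = 2507, valid modulo lcm(255, 13) = 3315: x ≡ 2507 (mod 3315).
  Combine with x ≡ 0 (mod 4); new modulus lcm = 13260.
    Write x = 2507 + 3315·t and substitute into x ≡ 0 (mod 4): 3315·t ≡ 0 − 2507 = -2507 (mod 4).
    Reduce coefficients mod 4: 3·t ≡ 1 (mod 4).
    The inverse of 3 mod 4 is 3 (since 3·3 = 9 = 2·4 + 1), so t ≡ 3·1 = 3 ≡ 3 (mod 4).
    Then x = 2507 + 3315·3 = 12452, valid modulo lcm(3315, 4) = 13260: x ≡ 12452 (mod 13260).
Verify against each original: 12452 mod 17 = 8, 12452 mod 5 = 2, 12452 mod 3 = 2, 12452 mod 13 = 11, 12452 mod 4 = 0.

x ≡ 12452 (mod 13260).


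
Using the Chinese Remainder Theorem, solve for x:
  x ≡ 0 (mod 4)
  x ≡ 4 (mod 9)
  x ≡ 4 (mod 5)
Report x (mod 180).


Moduli 4, 9, 5 are pairwise coprime; by CRT there is a unique solution modulo M = 4 · 9 · 5 = 180.
Solve pairwise, accumulating the modulus:
  Start with x ≡ 0 (mod 4).
  Combine with x ≡ 4 (mod 9): since gcd(4, 9) = 1, we get a unique residue mod 36.
    Write x = 0 + 4·t and substitute into x ≡ 4 (mod 9): 4·t ≡ 4 − 0 = 4 (mod 9).
    The inverse of 4 mod 9 is 7 (since 4·7 = 28 = 3·9 + 1), so t ≡ 7·4 = 28 ≡ 1 (mod 9).
    Then x = 0 + 4·1 = 4, valid modulo lcm(4, 9) = 36: x ≡ 4 (mod 36).
  Combine with x ≡ 4 (mod 5): since gcd(36, 5) = 1, we get a unique residue mod 180.
    Write x = 4 + 36·t and substitute into x ≡ 4 (mod 5): 36·t ≡ 4 − 4 = 0 (mod 5).
    Reduce coefficients mod 5: 1·t ≡ 0 (mod 5).
    So t ≡ 0 (mod 5).
    Then x = 4 + 36·0 = 4, valid modulo lcm(36, 5) = 180: x ≡ 4 (mod 180).
Verify: 4 mod 4 = 0 ✓, 4 mod 9 = 4 ✓, 4 mod 5 = 4 ✓.

x ≡ 4 (mod 180).


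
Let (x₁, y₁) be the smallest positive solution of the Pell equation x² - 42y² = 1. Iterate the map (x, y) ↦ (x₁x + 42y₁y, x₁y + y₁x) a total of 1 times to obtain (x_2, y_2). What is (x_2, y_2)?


Step 1: Find the fundamental solution (x₁, y₁) of x² - 42y² = 1.
  Expand √42 as a continued fraction. a₀ = ⌊√42⌋ = 6; iterate m_{k+1} = d_k·a_k − m_k, d_{k+1} = (42 − m_{k+1}²)/d_k, a_{k+1} = ⌊(a₀ + m_{k+1})/d_{k+1}⌋ (starting m₀ = 0, d₀ = 1), with convergents p_k = a_k·p_{k-1} + p_{k-2}, q_k = a_k·q_{k-1} + q_{k-2} (p₋₁ = 1, q₋₁ = 0):
  k = 0: a₀ = 6; p₀/q₀ = 6/1; p₀² − 42·q₀² = 36 − 42 = -6.
  k = 1: m = 6, d = 6, a = ⌊(6 + 6)/6⌋ = 2; p/q = (2·6 + 1)/(2·1 + 0) = 13/2; p² − 42·q² = 169 − 168 = 1.
  The first convergent with p² − 42·q² = 1 gives the fundamental solution (x₁, y₁) = (13, 2).
Step 2: Apply the recurrence (x_{n+1}, y_{n+1}) = (x₁x_n + 42y₁y_n, x₁y_n + y₁x_n) repeatedly.
  From (x_1, y_1) = (13, 2): x_2 = 13·13 + 42·2·2 = 337; y_2 = 13·2 + 2·13 = 52.
Step 3: Verify x_2² - 42·y_2² = 113569 - 113568 = 1 (should be 1). ✓

(x_1, y_1) = (13, 2); (x_2, y_2) = (337, 52).


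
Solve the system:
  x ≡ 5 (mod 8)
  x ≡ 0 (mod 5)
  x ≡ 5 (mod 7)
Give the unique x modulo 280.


Moduli 8, 5, 7 are pairwise coprime; by CRT there is a unique solution modulo M = 8 · 5 · 7 = 280.
Solve pairwise, accumulating the modulus:
  Start with x ≡ 5 (mod 8).
  Combine with x ≡ 0 (mod 5): since gcd(8, 5) = 1, we get a unique residue mod 40.
    Write x = 5 + 8·t and substitute into x ≡ 0 (mod 5): 8·t ≡ 0 − 5 = -5 (mod 5).
    Reduce coefficients mod 5: 3·t ≡ 0 (mod 5).
    The inverse of 3 mod 5 is 2 (since 3·2 = 6 = 1·5 + 1), so t ≡ 2·0 = 0 ≡ 0 (mod 5).
    Then x = 5 + 8·0 = 5, valid modulo lcm(8, 5) = 40: x ≡ 5 (mod 40).
  Combine with x ≡ 5 (mod 7): since gcd(40, 7) = 1, we get a unique residue mod 280.
    Write x = 5 + 40·t and substitute into x ≡ 5 (mod 7): 40·t ≡ 5 − 5 = 0 (mod 7).
    Reduce coefficients mod 7: 5·t ≡ 0 (mod 7).
    The inverse of 5 mod 7 is 3 (since 5·3 = 15 = 2·7 + 1), so t ≡ 3·0 = 0 ≡ 0 (mod 7).
    Then x = 5 + 40·0 = 5, valid modulo lcm(40, 7) = 280: x ≡ 5 (mod 280).
Verify: 5 mod 8 = 5 ✓, 5 mod 5 = 0 ✓, 5 mod 7 = 5 ✓.

x ≡ 5 (mod 280).


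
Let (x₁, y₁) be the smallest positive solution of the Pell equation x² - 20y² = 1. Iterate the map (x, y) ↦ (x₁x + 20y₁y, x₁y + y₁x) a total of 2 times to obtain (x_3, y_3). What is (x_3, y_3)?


Step 1: Find the fundamental solution (x₁, y₁) of x² - 20y² = 1.
  Expand √20 as a continued fraction. a₀ = ⌊√20⌋ = 4; iterate m_{k+1} = d_k·a_k − m_k, d_{k+1} = (20 − m_{k+1}²)/d_k, a_{k+1} = ⌊(a₀ + m_{k+1})/d_{k+1}⌋ (starting m₀ = 0, d₀ = 1), with convergents p_k = a_k·p_{k-1} + p_{k-2}, q_k = a_k·q_{k-1} + q_{k-2} (p₋₁ = 1, q₋₁ = 0):
  k = 0: a₀ = 4; p₀/q₀ = 4/1; p₀² − 20·q₀² = 16 − 20 = -4.
  k = 1: m = 4, d = 4, a = ⌊(4 + 4)/4⌋ = 2; p/q = (2·4 + 1)/(2·1 + 0) = 9/2; p² − 20·q² = 81 − 80 = 1.
  The first convergent with p² − 20·q² = 1 gives the fundamental solution (x₁, y₁) = (9, 2).
Step 2: Apply the recurrence (x_{n+1}, y_{n+1}) = (x₁x_n + 20y₁y_n, x₁y_n + y₁x_n) repeatedly.
  From (x_1, y_1) = (9, 2): x_2 = 9·9 + 20·2·2 = 161; y_2 = 9·2 + 2·9 = 36.
  From (x_2, y_2) = (161, 36): x_3 = 9·161 + 20·2·36 = 2889; y_3 = 9·36 + 2·161 = 646.
Step 3: Verify x_3² - 20·y_3² = 8346321 - 8346320 = 1 (should be 1). ✓

(x_1, y_1) = (9, 2); (x_3, y_3) = (2889, 646).


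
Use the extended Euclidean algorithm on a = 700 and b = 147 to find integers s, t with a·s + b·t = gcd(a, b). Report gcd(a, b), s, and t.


Euclidean algorithm on (700, 147) — divide until remainder is 0:
  700 = 4 · 147 + 112
  147 = 1 · 112 + 35
  112 = 3 · 35 + 7
  35 = 5 · 7 + 0
gcd(700, 147) = 7.
Track Bezout coefficients alongside the remainders: start with r₀ = 700 = a·1 + b·0 (s = 1, t = 0) and r₁ = 147 = a·0 + b·1 (s = 0, t = 1); each new remainder r_{k+1} = r_{k-1} − q_k·r_k inherits s_{k+1} = s_{k-1} − q_k·s_k, t_{k+1} = t_{k-1} − q_k·t_k, so r_k = a·s_k + b·t_k at every step:
  q = 4: r = 112, s = 1 − 4·0 = 1, t = 0 − 4·1 = -4  (check: 700·1 + 147·(-4) = 112)
  q = 1: r = 35, s = 0 − 1·1 = -1, t = 1 − 1·(-4) = 5  (check: 700·(-1) + 147·5 = 35)
  q = 3: r = 7, s = 1 − 3·(-1) = 4, t = -4 − 3·5 = -19  (check: 700·4 + 147·(-19) = 7)
The row with r = 7 (the gcd) gives the Bezout coefficients s = 4, t = -19.
Result: 700 · (4) + 147 · (-19) = 7.

gcd(700, 147) = 7; s = 4, t = -19 (check: 700·4 + 147·(-19) = 7).


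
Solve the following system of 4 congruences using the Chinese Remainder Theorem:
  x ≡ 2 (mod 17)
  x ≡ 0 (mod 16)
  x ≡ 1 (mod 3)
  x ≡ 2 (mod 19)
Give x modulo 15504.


Product of moduli M = 17 · 16 · 3 · 19 = 15504.
Merge one congruence at a time:
  Start: x ≡ 2 (mod 17).
  Combine with x ≡ 0 (mod 16); new modulus lcm = 272.
    Write x = 2 + 17·t and substitute into x ≡ 0 (mod 16): 17·t ≡ 0 − 2 = -2 (mod 16).
    Reduce coefficients mod 16: 1·t ≡ 14 (mod 16).
    So t ≡ 14 (mod 16).
    Then x = 2 + 17·14 = 240, valid modulo lcm(17, 16) = 272: x ≡ 240 (mod 272).
  Combine with x ≡ 1 (mod 3); new modulus lcm = 816.
    Write x = 240 + 272·t and substitute into x ≡ 1 (mod 3): 272·t ≡ 1 − 240 = -239 (mod 3).
    Reduce coefficients mod 3: 2·t ≡ 1 (mod 3).
    The inverse of 2 mod 3 is 2 (since 2·2 = 4 = 1·3 + 1), so t ≡ 2·1 = 2 ≡ 2 (mod 3).
    Then x = 240 + 272·2 = 784, valid modulo lcm(272, 3) = 816: x ≡ 784 (mod 816).
  Combine with x ≡ 2 (mod 19); new modulus lcm = 15504.
    Write x = 784 + 816·t and substitute into x ≡ 2 (mod 19): 816·t ≡ 2 − 784 = -782 (mod 19).
    Reduce coefficients mod 19: 18·t ≡ 16 (mod 19).
    The inverse of 18 mod 19 is 18 (since 18·18 = 324 = 17·19 + 1), so t ≡ 18·16 = 288 ≡ 3 (mod 19).
    Then x = 784 + 816·3 = 3232, valid modulo lcm(816, 19) = 15504: x ≡ 3232 (mod 15504).
Verify against each original: 3232 mod 17 = 2, 3232 mod 16 = 0, 3232 mod 3 = 1, 3232 mod 19 = 2.

x ≡ 3232 (mod 15504).


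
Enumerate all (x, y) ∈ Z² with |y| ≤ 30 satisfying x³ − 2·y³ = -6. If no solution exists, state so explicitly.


The equation is x³ - 2y³ = -6. For fixed y, x³ = 2·y³ − 6, so a solution requires the RHS to be a perfect cube.
Strategy: iterate y from -30 to 30, compute RHS = 2·y³ − 6, and check whether it is a (positive or negative) perfect cube.
Check small values of y:
  y = 0: RHS = -6 is not a perfect cube.
  y = 1: RHS = -4 is not a perfect cube.
  y = -1: RHS = -8 = (-2)³ ⇒ x = -2 works.
  y = 2: RHS = 10 is not a perfect cube.
  y = -2: RHS = -22 is not a perfect cube.
  y = 3: RHS = 48 is not a perfect cube.
  y = -3: RHS = -60 is not a perfect cube.
Continuing the search up to |y| = 30 finds no further solutions beyond those listed.
Collected solutions: (-2, -1).

Solutions (with |y| ≤ 30): (-2, -1).


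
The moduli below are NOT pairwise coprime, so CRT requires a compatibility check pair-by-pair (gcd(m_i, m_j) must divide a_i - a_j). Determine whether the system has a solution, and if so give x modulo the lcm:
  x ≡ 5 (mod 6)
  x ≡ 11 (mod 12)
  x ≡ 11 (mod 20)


Moduli 6, 12, 20 are not pairwise coprime, so CRT works modulo lcm(m_i) when all pairwise compatibility conditions hold.
Pairwise compatibility: gcd(m_i, m_j) must divide a_i - a_j for every pair.
Merge one congruence at a time:
  Start: x ≡ 5 (mod 6).
  Combine with x ≡ 11 (mod 12): gcd(6, 12) = 6; 11 - 5 = 6, which IS divisible by 6, so compatible.
    Write x = 5 + 6·t and substitute into x ≡ 11 (mod 12): 6·t ≡ 11 − 5 = 6 (mod 12).
    Divide the congruence (and modulus) by g = 6: 1·t ≡ 1 (mod 2).
    So t ≡ 1 (mod 2).
    Then x = 5 + 6·1 = 11, valid modulo lcm(6, 12) = 12: x ≡ 11 (mod 12).
  Combine with x ≡ 11 (mod 20): gcd(12, 20) = 4; 11 - 11 = 0, which IS divisible by 4, so compatible.
    Write x = 11 + 12·t and substitute into x ≡ 11 (mod 20): 12·t ≡ 11 − 11 = 0 (mod 20).
    Divide the congruence (and modulus) by g = 4: 3·t ≡ 0 (mod 5).
    The inverse of 3 mod 5 is 2 (since 3·2 = 6 = 1·5 + 1), so t ≡ 2·0 = 0 ≡ 0 (mod 5).
    Then x = 11 + 12·0 = 11, valid modulo lcm(12, 20) = 60: x ≡ 11 (mod 60).
Verify: 11 mod 6 = 5, 11 mod 12 = 11, 11 mod 20 = 11.

x ≡ 11 (mod 60).


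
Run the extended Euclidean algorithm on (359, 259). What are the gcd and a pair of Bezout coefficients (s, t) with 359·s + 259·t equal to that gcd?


Euclidean algorithm on (359, 259) — divide until remainder is 0:
  359 = 1 · 259 + 100
  259 = 2 · 100 + 59
  100 = 1 · 59 + 41
  59 = 1 · 41 + 18
  41 = 2 · 18 + 5
  18 = 3 · 5 + 3
  5 = 1 · 3 + 2
  3 = 1 · 2 + 1
  2 = 2 · 1 + 0
gcd(359, 259) = 1.
Track Bezout coefficients alongside the remainders: start with r₀ = 359 = a·1 + b·0 (s = 1, t = 0) and r₁ = 259 = a·0 + b·1 (s = 0, t = 1); each new remainder r_{k+1} = r_{k-1} − q_k·r_k inherits s_{k+1} = s_{k-1} − q_k·s_k, t_{k+1} = t_{k-1} − q_k·t_k, so r_k = a·s_k + b·t_k at every step:
  q = 1: r = 100, s = 1 − 1·0 = 1, t = 0 − 1·1 = -1  (check: 359·1 + 259·(-1) = 100)
  q = 2: r = 59, s = 0 − 2·1 = -2, t = 1 − 2·(-1) = 3  (check: 359·(-2) + 259·3 = 59)
  q = 1: r = 41, s = 1 − 1·(-2) = 3, t = -1 − 1·3 = -4  (check: 359·3 + 259·(-4) = 41)
  q = 1: r = 18, s = -2 − 1·3 = -5, t = 3 − 1·(-4) = 7  (check: 359·(-5) + 259·7 = 18)
  q = 2: r = 5, s = 3 − 2·(-5) = 13, t = -4 − 2·7 = -18  (check: 359·13 + 259·(-18) = 5)
  q = 3: r = 3, s = -5 − 3·13 = -44, t = 7 − 3·(-18) = 61  (check: 359·(-44) + 259·61 = 3)
  q = 1: r = 2, s = 13 − 1·(-44) = 57, t = -18 − 1·61 = -79  (check: 359·57 + 259·(-79) = 2)
  q = 1: r = 1, s = -44 − 1·57 = -101, t = 61 − 1·(-79) = 140  (check: 359·(-101) + 259·140 = 1)
The row with r = 1 (the gcd) gives the Bezout coefficients s = -101, t = 140.
Result: 359 · (-101) + 259 · (140) = 1.

gcd(359, 259) = 1; s = -101, t = 140 (check: 359·(-101) + 259·140 = 1).


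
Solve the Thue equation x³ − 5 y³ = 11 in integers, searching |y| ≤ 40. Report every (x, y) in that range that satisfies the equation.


The equation is x³ - 5y³ = 11. For fixed y, x³ = 5·y³ + 11, so a solution requires the RHS to be a perfect cube.
Strategy: iterate y from -40 to 40, compute RHS = 5·y³ + 11, and check whether it is a (positive or negative) perfect cube.
Check small values of y:
  y = 0: RHS = 11 is not a perfect cube.
  y = 1: RHS = 16 is not a perfect cube.
  y = -1: RHS = 6 is not a perfect cube.
  y = 2: RHS = 51 is not a perfect cube.
  y = -2: RHS = -29 is not a perfect cube.
  y = 3: RHS = 146 is not a perfect cube.
  y = -3: RHS = -124 is not a perfect cube.
Continuing the search up to |y| = 40 finds no solutions either.
No (x, y) in the scanned range satisfies the equation.

No integer solutions with |y| ≤ 40.


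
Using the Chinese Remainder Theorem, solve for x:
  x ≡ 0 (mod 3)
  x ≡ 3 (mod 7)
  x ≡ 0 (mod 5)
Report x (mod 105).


Moduli 3, 7, 5 are pairwise coprime; by CRT there is a unique solution modulo M = 3 · 7 · 5 = 105.
Solve pairwise, accumulating the modulus:
  Start with x ≡ 0 (mod 3).
  Combine with x ≡ 3 (mod 7): since gcd(3, 7) = 1, we get a unique residue mod 21.
    Write x = 0 + 3·t and substitute into x ≡ 3 (mod 7): 3·t ≡ 3 − 0 = 3 (mod 7).
    The inverse of 3 mod 7 is 5 (since 3·5 = 15 = 2·7 + 1), so t ≡ 5·3 = 15 ≡ 1 (mod 7).
    Then x = 0 + 3·1 = 3, valid modulo lcm(3, 7) = 21: x ≡ 3 (mod 21).
  Combine with x ≡ 0 (mod 5): since gcd(21, 5) = 1, we get a unique residue mod 105.
    Write x = 3 + 21·t and substitute into x ≡ 0 (mod 5): 21·t ≡ 0 − 3 = -3 (mod 5).
    Reduce coefficients mod 5: 1·t ≡ 2 (mod 5).
    So t ≡ 2 (mod 5).
    Then x = 3 + 21·2 = 45, valid modulo lcm(21, 5) = 105: x ≡ 45 (mod 105).
Verify: 45 mod 3 = 0 ✓, 45 mod 7 = 3 ✓, 45 mod 5 = 0 ✓.

x ≡ 45 (mod 105).


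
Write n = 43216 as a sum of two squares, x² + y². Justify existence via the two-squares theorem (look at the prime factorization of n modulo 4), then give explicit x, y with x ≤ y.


Step 1: Factor n = 43216 = 2^4 · 37 · 73.
Step 2: Check the mod-4 condition on each prime factor: 2 = 2 (special); 37 ≡ 1 (mod 4), exponent 1; 73 ≡ 1 (mod 4), exponent 1.
All primes ≡ 3 (mod 4) appear to even exponent (or don't appear), so by the two-squares theorem n IS expressible as a sum of two squares.
Step 3: Build a representation. Group n = k² · m with k = 4 and m = 37 · 73 = 2701 (a product of primes ≡ 1 (mod 4)); a representation of m scales to one of n via (k·x)² + (k·y)² = k²(x² + y²). Each prime p ≡ 1 (mod 4) is itself a sum of two squares; find a² by testing p − a² for a perfect square:
  37: 37 − 1² = 36 = 6² ⇒ 37 = 1² + 6².
  73: 73 − 1² = 72, 73 − 2² = 69, 73 − 3² = 64 = 8² ⇒ 73 = 3² + 8².
  Combine using the Brahmagupta–Fibonacci identity (a² + b²)(c² + d²) = (ac − bd)² + (ad + bc)² = (ac + bd)² + (ad − bc)²:
  37 · 73 = 2701: from (1² + 6²)(3² + 8²), take (1·3 − 6·8, 1·8 + 6·3) = (3 − 48, 8 + 18) = (-45, 26); dropping signs (only squares matter) gives (45, 26); check 45² + 26² = 2025 + 676 = 2701 ✓.
  Scale by k = 4: (4·45, 4·26) = (180, 104).
Step 4: Order so x ≤ y and verify: 104² + 180² = 10816 + 32400 = 43216 = n. ✓

n = 43216 = 104² + 180² (one valid representation with x ≤ y).


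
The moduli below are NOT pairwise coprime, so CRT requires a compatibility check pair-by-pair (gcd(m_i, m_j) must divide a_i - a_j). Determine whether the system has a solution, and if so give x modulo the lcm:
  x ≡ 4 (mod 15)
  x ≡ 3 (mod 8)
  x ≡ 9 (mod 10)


Moduli 15, 8, 10 are not pairwise coprime, so CRT works modulo lcm(m_i) when all pairwise compatibility conditions hold.
Pairwise compatibility: gcd(m_i, m_j) must divide a_i - a_j for every pair.
Merge one congruence at a time:
  Start: x ≡ 4 (mod 15).
  Combine with x ≡ 3 (mod 8): gcd(15, 8) = 1; 3 - 4 = -1, which IS divisible by 1, so compatible.
    Write x = 4 + 15·t and substitute into x ≡ 3 (mod 8): 15·t ≡ 3 − 4 = -1 (mod 8).
    Reduce coefficients mod 8: 7·t ≡ 7 (mod 8).
    The inverse of 7 mod 8 is 7 (since 7·7 = 49 = 6·8 + 1), so t ≡ 7·7 = 49 ≡ 1 (mod 8).
    Then x = 4 + 15·1 = 19, valid modulo lcm(15, 8) = 120: x ≡ 19 (mod 120).
  Combine with x ≡ 9 (mod 10): gcd(120, 10) = 10; 9 - 19 = -10, which IS divisible by 10, so compatible.
    Write x = 19 + 120·t and substitute into x ≡ 9 (mod 10): 120·t ≡ 9 − 19 = -10 (mod 10).
    Divide the congruence (and modulus) by g = 10: 12·t ≡ -1 (mod 1).
    Modulo 1 every t works; take t = 0.
    Then x = 19 + 120·0 = 19, valid modulo lcm(120, 10) = 120: x ≡ 19 (mod 120).
Verify: 19 mod 15 = 4, 19 mod 8 = 3, 19 mod 10 = 9.

x ≡ 19 (mod 120).


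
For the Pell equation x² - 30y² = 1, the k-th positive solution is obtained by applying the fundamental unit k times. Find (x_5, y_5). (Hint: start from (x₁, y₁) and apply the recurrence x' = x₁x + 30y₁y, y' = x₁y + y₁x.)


Step 1: Find the fundamental solution (x₁, y₁) of x² - 30y² = 1.
  Expand √30 as a continued fraction. a₀ = ⌊√30⌋ = 5; iterate m_{k+1} = d_k·a_k − m_k, d_{k+1} = (30 − m_{k+1}²)/d_k, a_{k+1} = ⌊(a₀ + m_{k+1})/d_{k+1}⌋ (starting m₀ = 0, d₀ = 1), with convergents p_k = a_k·p_{k-1} + p_{k-2}, q_k = a_k·q_{k-1} + q_{k-2} (p₋₁ = 1, q₋₁ = 0):
  k = 0: a₀ = 5; p₀/q₀ = 5/1; p₀² − 30·q₀² = 25 − 30 = -5.
  k = 1: m = 5, d = 5, a = ⌊(5 + 5)/5⌋ = 2; p/q = (2·5 + 1)/(2·1 + 0) = 11/2; p² − 30·q² = 121 − 120 = 1.
  The first convergent with p² − 30·q² = 1 gives the fundamental solution (x₁, y₁) = (11, 2).
Step 2: Apply the recurrence (x_{n+1}, y_{n+1}) = (x₁x_n + 30y₁y_n, x₁y_n + y₁x_n) repeatedly.
  From (x_1, y_1) = (11, 2): x_2 = 11·11 + 30·2·2 = 241; y_2 = 11·2 + 2·11 = 44.
  From (x_2, y_2) = (241, 44): x_3 = 11·241 + 30·2·44 = 5291; y_3 = 11·44 + 2·241 = 966.
  From (x_3, y_3) = (5291, 966): x_4 = 11·5291 + 30·2·966 = 116161; y_4 = 11·966 + 2·5291 = 21208.
  From (x_4, y_4) = (116161, 21208): x_5 = 11·116161 + 30·2·21208 = 2550251; y_5 = 11·21208 + 2·116161 = 465610.
Step 3: Verify x_5² - 30·y_5² = 6503780163001 - 6503780163000 = 1 (should be 1). ✓

(x_1, y_1) = (11, 2); (x_5, y_5) = (2550251, 465610).


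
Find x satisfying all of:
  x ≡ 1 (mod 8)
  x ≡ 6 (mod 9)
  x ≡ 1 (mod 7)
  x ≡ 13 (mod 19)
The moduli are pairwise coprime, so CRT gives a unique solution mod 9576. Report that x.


Product of moduli M = 8 · 9 · 7 · 19 = 9576.
Merge one congruence at a time:
  Start: x ≡ 1 (mod 8).
  Combine with x ≡ 6 (mod 9); new modulus lcm = 72.
    Write x = 1 + 8·t and substitute into x ≡ 6 (mod 9): 8·t ≡ 6 − 1 = 5 (mod 9).
    The inverse of 8 mod 9 is 8 (since 8·8 = 64 = 7·9 + 1), so t ≡ 8·5 = 40 ≡ 4 (mod 9).
    Then x = 1 + 8·4 = 33, valid modulo lcm(8, 9) = 72: x ≡ 33 (mod 72).
  Combine with x ≡ 1 (mod 7); new modulus lcm = 504.
    Write x = 33 + 72·t and substitute into x ≡ 1 (mod 7): 72·t ≡ 1 − 33 = -32 (mod 7).
    Reduce coefficients mod 7: 2·t ≡ 3 (mod 7).
    The inverse of 2 mod 7 is 4 (since 2·4 = 8 = 1·7 + 1), so t ≡ 4·3 = 12 ≡ 5 (mod 7).
    Then x = 33 + 72·5 = 393, valid modulo lcm(72, 7) = 504: x ≡ 393 (mod 504).
  Combine with x ≡ 13 (mod 19); new modulus lcm = 9576.
    Write x = 393 + 504·t and substitute into x ≡ 13 (mod 19): 504·t ≡ 13 − 393 = -380 (mod 19).
    Reduce coefficients mod 19: 10·t ≡ 0 (mod 19).
    The inverse of 10 mod 19 is 2 (since 10·2 = 20 = 1·19 + 1), so t ≡ 2·0 = 0 ≡ 0 (mod 19).
    Then x = 393 + 504·0 = 393, valid modulo lcm(504, 19) = 9576: x ≡ 393 (mod 9576).
Verify against each original: 393 mod 8 = 1, 393 mod 9 = 6, 393 mod 7 = 1, 393 mod 19 = 13.

x ≡ 393 (mod 9576).


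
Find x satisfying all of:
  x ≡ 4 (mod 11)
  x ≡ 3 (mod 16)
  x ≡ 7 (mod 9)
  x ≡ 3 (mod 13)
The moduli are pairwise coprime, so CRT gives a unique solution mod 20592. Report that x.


Product of moduli M = 11 · 16 · 9 · 13 = 20592.
Merge one congruence at a time:
  Start: x ≡ 4 (mod 11).
  Combine with x ≡ 3 (mod 16); new modulus lcm = 176.
    Write x = 4 + 11·t and substitute into x ≡ 3 (mod 16): 11·t ≡ 3 − 4 = -1 (mod 16).
    Reduce coefficients mod 16: 11·t ≡ 15 (mod 16).
    The inverse of 11 mod 16 is 3 (since 11·3 = 33 = 2·16 + 1), so t ≡ 3·15 = 45 ≡ 13 (mod 16).
    Then x = 4 + 11·13 = 147, valid modulo lcm(11, 16) = 176: x ≡ 147 (mod 176).
  Combine with x ≡ 7 (mod 9); new modulus lcm = 1584.
    Write x = 147 + 176·t and substitute into x ≡ 7 (mod 9): 176·t ≡ 7 − 147 = -140 (mod 9).
    Reduce coefficients mod 9: 5·t ≡ 4 (mod 9).
    The inverse of 5 mod 9 is 2 (since 5·2 = 10 = 1·9 + 1), so t ≡ 2·4 = 8 ≡ 8 (mod 9).
    Then x = 147 + 176·8 = 1555, valid modulo lcm(176, 9) = 1584: x ≡ 1555 (mod 1584).
  Combine with x ≡ 3 (mod 13); new modulus lcm = 20592.
    Write x = 1555 + 1584·t and substitute into x ≡ 3 (mod 13): 1584·t ≡ 3 − 1555 = -1552 (mod 13).
    Reduce coefficients mod 13: 11·t ≡ 8 (mod 13).
    The inverse of 11 mod 13 is 6 (since 11·6 = 66 = 5·13 + 1), so t ≡ 6·8 = 48 ≡ 9 (mod 13).
    Then x = 1555 + 1584·9 = 15811, valid modulo lcm(1584, 13) = 20592: x ≡ 15811 (mod 20592).
Verify against each original: 15811 mod 11 = 4, 15811 mod 16 = 3, 15811 mod 9 = 7, 15811 mod 13 = 3.

x ≡ 15811 (mod 20592).


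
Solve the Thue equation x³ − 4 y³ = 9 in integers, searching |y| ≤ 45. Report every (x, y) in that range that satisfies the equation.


The equation is x³ - 4y³ = 9. For fixed y, x³ = 4·y³ + 9, so a solution requires the RHS to be a perfect cube.
Strategy: iterate y from -45 to 45, compute RHS = 4·y³ + 9, and check whether it is a (positive or negative) perfect cube.
Check small values of y:
  y = 0: RHS = 9 is not a perfect cube.
  y = 1: RHS = 13 is not a perfect cube.
  y = -1: RHS = 5 is not a perfect cube.
  y = 2: RHS = 41 is not a perfect cube.
  y = -2: RHS = -23 is not a perfect cube.
  y = 3: RHS = 117 is not a perfect cube.
  y = -3: RHS = -99 is not a perfect cube.
Continuing the search up to |y| = 45 finds no solutions either.
No (x, y) in the scanned range satisfies the equation.

No integer solutions with |y| ≤ 45.


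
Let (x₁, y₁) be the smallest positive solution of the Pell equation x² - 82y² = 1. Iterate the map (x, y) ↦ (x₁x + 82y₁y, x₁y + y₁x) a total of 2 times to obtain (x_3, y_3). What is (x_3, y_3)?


Step 1: Find the fundamental solution (x₁, y₁) of x² - 82y² = 1.
  Expand √82 as a continued fraction. a₀ = ⌊√82⌋ = 9; iterate m_{k+1} = d_k·a_k − m_k, d_{k+1} = (82 − m_{k+1}²)/d_k, a_{k+1} = ⌊(a₀ + m_{k+1})/d_{k+1}⌋ (starting m₀ = 0, d₀ = 1), with convergents p_k = a_k·p_{k-1} + p_{k-2}, q_k = a_k·q_{k-1} + q_{k-2} (p₋₁ = 1, q₋₁ = 0):
  k = 0: a₀ = 9; p₀/q₀ = 9/1; p₀² − 82·q₀² = 81 − 82 = -1.
  k = 1: m = 9, d = 1, a = ⌊(9 + 9)/1⌋ = 18; p/q = (18·9 + 1)/(18·1 + 0) = 163/18; p² − 82·q² = 26569 − 26568 = 1.
  The first convergent with p² − 82·q² = 1 gives the fundamental solution (x₁, y₁) = (163, 18).
Step 2: Apply the recurrence (x_{n+1}, y_{n+1}) = (x₁x_n + 82y₁y_n, x₁y_n + y₁x_n) repeatedly.
  From (x_1, y_1) = (163, 18): x_2 = 163·163 + 82·18·18 = 53137; y_2 = 163·18 + 18·163 = 5868.
  From (x_2, y_2) = (53137, 5868): x_3 = 163·53137 + 82·18·5868 = 17322499; y_3 = 163·5868 + 18·53137 = 1912950.
Step 3: Verify x_3² - 82·y_3² = 300068971605001 - 300068971605000 = 1 (should be 1). ✓

(x_1, y_1) = (163, 18); (x_3, y_3) = (17322499, 1912950).


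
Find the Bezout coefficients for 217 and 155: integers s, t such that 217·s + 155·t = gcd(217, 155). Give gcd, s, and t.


Euclidean algorithm on (217, 155) — divide until remainder is 0:
  217 = 1 · 155 + 62
  155 = 2 · 62 + 31
  62 = 2 · 31 + 0
gcd(217, 155) = 31.
Track Bezout coefficients alongside the remainders: start with r₀ = 217 = a·1 + b·0 (s = 1, t = 0) and r₁ = 155 = a·0 + b·1 (s = 0, t = 1); each new remainder r_{k+1} = r_{k-1} − q_k·r_k inherits s_{k+1} = s_{k-1} − q_k·s_k, t_{k+1} = t_{k-1} − q_k·t_k, so r_k = a·s_k + b·t_k at every step:
  q = 1: r = 62, s = 1 − 1·0 = 1, t = 0 − 1·1 = -1  (check: 217·1 + 155·(-1) = 62)
  q = 2: r = 31, s = 0 − 2·1 = -2, t = 1 − 2·(-1) = 3  (check: 217·(-2) + 155·3 = 31)
The row with r = 31 (the gcd) gives the Bezout coefficients s = -2, t = 3.
Result: 217 · (-2) + 155 · (3) = 31.

gcd(217, 155) = 31; s = -2, t = 3 (check: 217·(-2) + 155·3 = 31).


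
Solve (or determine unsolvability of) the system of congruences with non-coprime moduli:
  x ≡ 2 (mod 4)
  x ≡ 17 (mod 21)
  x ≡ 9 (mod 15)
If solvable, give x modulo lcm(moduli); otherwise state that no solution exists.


Moduli 4, 21, 15 are not pairwise coprime, so CRT works modulo lcm(m_i) when all pairwise compatibility conditions hold.
Pairwise compatibility: gcd(m_i, m_j) must divide a_i - a_j for every pair.
Merge one congruence at a time:
  Start: x ≡ 2 (mod 4).
  Combine with x ≡ 17 (mod 21): gcd(4, 21) = 1; 17 - 2 = 15, which IS divisible by 1, so compatible.
    Write x = 2 + 4·t and substitute into x ≡ 17 (mod 21): 4·t ≡ 17 − 2 = 15 (mod 21).
    The inverse of 4 mod 21 is 16 (since 4·16 = 64 = 3·21 + 1), so t ≡ 16·15 = 240 ≡ 9 (mod 21).
    Then x = 2 + 4·9 = 38, valid modulo lcm(4, 21) = 84: x ≡ 38 (mod 84).
  Combine with x ≡ 9 (mod 15): gcd(84, 15) = 3, and 9 - 38 = -29 is NOT divisible by 3.
    ⇒ system is inconsistent (no integer solution).

No solution (the system is inconsistent).


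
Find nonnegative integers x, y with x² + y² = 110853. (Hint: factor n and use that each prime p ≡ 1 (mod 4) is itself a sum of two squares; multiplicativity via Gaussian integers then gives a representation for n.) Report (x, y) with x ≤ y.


Step 1: Factor n = 110853 = 3^2 · 109 · 113.
Step 2: Check the mod-4 condition on each prime factor: 3 ≡ 3 (mod 4), exponent 2 (must be even); 109 ≡ 1 (mod 4), exponent 1; 113 ≡ 1 (mod 4), exponent 1.
All primes ≡ 3 (mod 4) appear to even exponent (or don't appear), so by the two-squares theorem n IS expressible as a sum of two squares.
Step 3: Build a representation. Group n = k² · m with k = 3 and m = 109 · 113 = 12317 (a product of primes ≡ 1 (mod 4)); a representation of m scales to one of n via (k·x)² + (k·y)² = k²(x² + y²). Each prime p ≡ 1 (mod 4) is itself a sum of two squares; find a² by testing p − a² for a perfect square:
  109: 109 − 1² = 108, 109 − 2² = 105, 109 − 3² = 100 = 10² ⇒ 109 = 3² + 10².
  113: 113 − 1² = 112, 113 − 2² = 109, 113 − 3² = 104, 113 − 4² = 97, 113 − 5² = 88, 113 − 6² = 77, 113 − 7² = 64 = 8² ⇒ 113 = 7² + 8².
  Combine using the Brahmagupta–Fibonacci identity (a² + b²)(c² + d²) = (ac − bd)² + (ad + bc)² = (ac + bd)² + (ad − bc)²:
  109 · 113 = 12317: from (3² + 10²)(7² + 8²), take (3·7 − 10·8, 3·8 + 10·7) = (21 − 80, 24 + 70) = (-59, 94); dropping signs (only squares matter) gives (59, 94); check 59² + 94² = 3481 + 8836 = 12317 ✓.
  Scale by k = 3: (3·59, 3·94) = (177, 282).
Step 4: Order so x ≤ y and verify: 177² + 282² = 31329 + 79524 = 110853 = n. ✓

n = 110853 = 177² + 282² (one valid representation with x ≤ y).


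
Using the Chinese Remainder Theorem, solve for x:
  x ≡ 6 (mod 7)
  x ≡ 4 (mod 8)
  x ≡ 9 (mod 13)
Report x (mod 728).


Moduli 7, 8, 13 are pairwise coprime; by CRT there is a unique solution modulo M = 7 · 8 · 13 = 728.
Solve pairwise, accumulating the modulus:
  Start with x ≡ 6 (mod 7).
  Combine with x ≡ 4 (mod 8): since gcd(7, 8) = 1, we get a unique residue mod 56.
    Write x = 6 + 7·t and substitute into x ≡ 4 (mod 8): 7·t ≡ 4 − 6 = -2 (mod 8).
    Reduce coefficients mod 8: 7·t ≡ 6 (mod 8).
    The inverse of 7 mod 8 is 7 (since 7·7 = 49 = 6·8 + 1), so t ≡ 7·6 = 42 ≡ 2 (mod 8).
    Then x = 6 + 7·2 = 20, valid modulo lcm(7, 8) = 56: x ≡ 20 (mod 56).
  Combine with x ≡ 9 (mod 13): since gcd(56, 13) = 1, we get a unique residue mod 728.
    Write x = 20 + 56·t and substitute into x ≡ 9 (mod 13): 56·t ≡ 9 − 20 = -11 (mod 13).
    Reduce coefficients mod 13: 4·t ≡ 2 (mod 13).
    The inverse of 4 mod 13 is 10 (since 4·10 = 40 = 3·13 + 1), so t ≡ 10·2 = 20 ≡ 7 (mod 13).
    Then x = 20 + 56·7 = 412, valid modulo lcm(56, 13) = 728: x ≡ 412 (mod 728).
Verify: 412 mod 7 = 6 ✓, 412 mod 8 = 4 ✓, 412 mod 13 = 9 ✓.

x ≡ 412 (mod 728).


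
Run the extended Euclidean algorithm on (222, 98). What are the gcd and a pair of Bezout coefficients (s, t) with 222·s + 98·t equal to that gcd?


Euclidean algorithm on (222, 98) — divide until remainder is 0:
  222 = 2 · 98 + 26
  98 = 3 · 26 + 20
  26 = 1 · 20 + 6
  20 = 3 · 6 + 2
  6 = 3 · 2 + 0
gcd(222, 98) = 2.
Track Bezout coefficients alongside the remainders: start with r₀ = 222 = a·1 + b·0 (s = 1, t = 0) and r₁ = 98 = a·0 + b·1 (s = 0, t = 1); each new remainder r_{k+1} = r_{k-1} − q_k·r_k inherits s_{k+1} = s_{k-1} − q_k·s_k, t_{k+1} = t_{k-1} − q_k·t_k, so r_k = a·s_k + b·t_k at every step:
  q = 2: r = 26, s = 1 − 2·0 = 1, t = 0 − 2·1 = -2  (check: 222·1 + 98·(-2) = 26)
  q = 3: r = 20, s = 0 − 3·1 = -3, t = 1 − 3·(-2) = 7  (check: 222·(-3) + 98·7 = 20)
  q = 1: r = 6, s = 1 − 1·(-3) = 4, t = -2 − 1·7 = -9  (check: 222·4 + 98·(-9) = 6)
  q = 3: r = 2, s = -3 − 3·4 = -15, t = 7 − 3·(-9) = 34  (check: 222·(-15) + 98·34 = 2)
The row with r = 2 (the gcd) gives the Bezout coefficients s = -15, t = 34.
Result: 222 · (-15) + 98 · (34) = 2.

gcd(222, 98) = 2; s = -15, t = 34 (check: 222·(-15) + 98·34 = 2).


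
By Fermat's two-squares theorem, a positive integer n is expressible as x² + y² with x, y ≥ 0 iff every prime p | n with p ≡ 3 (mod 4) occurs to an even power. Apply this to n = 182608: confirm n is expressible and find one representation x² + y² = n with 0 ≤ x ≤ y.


Step 1: Factor n = 182608 = 2^4 · 101 · 113.
Step 2: Check the mod-4 condition on each prime factor: 2 = 2 (special); 101 ≡ 1 (mod 4), exponent 1; 113 ≡ 1 (mod 4), exponent 1.
All primes ≡ 3 (mod 4) appear to even exponent (or don't appear), so by the two-squares theorem n IS expressible as a sum of two squares.
Step 3: Build a representation. Group n = k² · m with k = 4 and m = 101 · 113 = 11413 (a product of primes ≡ 1 (mod 4)); a representation of m scales to one of n via (k·x)² + (k·y)² = k²(x² + y²). Each prime p ≡ 1 (mod 4) is itself a sum of two squares; find a² by testing p − a² for a perfect square:
  101: 101 − 1² = 100 = 10² ⇒ 101 = 1² + 10².
  113: 113 − 1² = 112, 113 − 2² = 109, 113 − 3² = 104, 113 − 4² = 97, 113 − 5² = 88, 113 − 6² = 77, 113 − 7² = 64 = 8² ⇒ 113 = 7² + 8².
  Combine using the Brahmagupta–Fibonacci identity (a² + b²)(c² + d²) = (ac − bd)² + (ad + bc)² = (ac + bd)² + (ad − bc)²:
  101 · 113 = 11413: from (1² + 10²)(7² + 8²), take (1·7 − 10·8, 1·8 + 10·7) = (7 − 80, 8 + 70) = (-73, 78); dropping signs (only squares matter) gives (73, 78); check 73² + 78² = 5329 + 6084 = 11413 ✓.
  Scale by k = 4: (4·73, 4·78) = (292, 312).
Step 4: Order so x ≤ y and verify: 292² + 312² = 85264 + 97344 = 182608 = n. ✓

n = 182608 = 292² + 312² (one valid representation with x ≤ y).


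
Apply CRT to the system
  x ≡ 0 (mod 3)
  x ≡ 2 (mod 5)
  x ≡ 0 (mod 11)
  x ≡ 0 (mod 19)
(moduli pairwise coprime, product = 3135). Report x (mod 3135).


Product of moduli M = 3 · 5 · 11 · 19 = 3135.
Merge one congruence at a time:
  Start: x ≡ 0 (mod 3).
  Combine with x ≡ 2 (mod 5); new modulus lcm = 15.
    Write x = 0 + 3·t and substitute into x ≡ 2 (mod 5): 3·t ≡ 2 − 0 = 2 (mod 5).
    The inverse of 3 mod 5 is 2 (since 3·2 = 6 = 1·5 + 1), so t ≡ 2·2 = 4 ≡ 4 (mod 5).
    Then x = 0 + 3·4 = 12, valid modulo lcm(3, 5) = 15: x ≡ 12 (mod 15).
  Combine with x ≡ 0 (mod 11); new modulus lcm = 165.
    Write x = 12 + 15·t and substitute into x ≡ 0 (mod 11): 15·t ≡ 0 − 12 = -12 (mod 11).
    Reduce coefficients mod 11: 4·t ≡ 10 (mod 11).
    The inverse of 4 mod 11 is 3 (since 4·3 = 12 = 1·11 + 1), so t ≡ 3·10 = 30 ≡ 8 (mod 11).
    Then x = 12 + 15·8 = 132, valid modulo lcm(15, 11) = 165: x ≡ 132 (mod 165).
  Combine with x ≡ 0 (mod 19); new modulus lcm = 3135.
    Write x = 132 + 165·t and substitute into x ≡ 0 (mod 19): 165·t ≡ 0 − 132 = -132 (mod 19).
    Reduce coefficients mod 19: 13·t ≡ 1 (mod 19).
    The inverse of 13 mod 19 is 3 (since 13·3 = 39 = 2·19 + 1), so t ≡ 3·1 = 3 ≡ 3 (mod 19).
    Then x = 132 + 165·3 = 627, valid modulo lcm(165, 19) = 3135: x ≡ 627 (mod 3135).
Verify against each original: 627 mod 3 = 0, 627 mod 5 = 2, 627 mod 11 = 0, 627 mod 19 = 0.

x ≡ 627 (mod 3135).


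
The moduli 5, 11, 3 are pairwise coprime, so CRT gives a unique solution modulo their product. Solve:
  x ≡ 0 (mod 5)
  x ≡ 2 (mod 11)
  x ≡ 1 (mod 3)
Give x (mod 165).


Moduli 5, 11, 3 are pairwise coprime; by CRT there is a unique solution modulo M = 5 · 11 · 3 = 165.
Solve pairwise, accumulating the modulus:
  Start with x ≡ 0 (mod 5).
  Combine with x ≡ 2 (mod 11): since gcd(5, 11) = 1, we get a unique residue mod 55.
    Write x = 0 + 5·t and substitute into x ≡ 2 (mod 11): 5·t ≡ 2 − 0 = 2 (mod 11).
    The inverse of 5 mod 11 is 9 (since 5·9 = 45 = 4·11 + 1), so t ≡ 9·2 = 18 ≡ 7 (mod 11).
    Then x = 0 + 5·7 = 35, valid modulo lcm(5, 11) = 55: x ≡ 35 (mod 55).
  Combine with x ≡ 1 (mod 3): since gcd(55, 3) = 1, we get a unique residue mod 165.
    Write x = 35 + 55·t and substitute into x ≡ 1 (mod 3): 55·t ≡ 1 − 35 = -34 (mod 3).
    Reduce coefficients mod 3: 1·t ≡ 2 (mod 3).
    So t ≡ 2 (mod 3).
    Then x = 35 + 55·2 = 145, valid modulo lcm(55, 3) = 165: x ≡ 145 (mod 165).
Verify: 145 mod 5 = 0 ✓, 145 mod 11 = 2 ✓, 145 mod 3 = 1 ✓.

x ≡ 145 (mod 165).
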